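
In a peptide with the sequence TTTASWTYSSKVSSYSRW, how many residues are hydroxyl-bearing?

S, T, and Y are the three residues with a side-chain hydroxyl.
Matching residues: T1, T2, T3, S5, T7, Y8, S9, S10, S13, S14, Y15, S16.

12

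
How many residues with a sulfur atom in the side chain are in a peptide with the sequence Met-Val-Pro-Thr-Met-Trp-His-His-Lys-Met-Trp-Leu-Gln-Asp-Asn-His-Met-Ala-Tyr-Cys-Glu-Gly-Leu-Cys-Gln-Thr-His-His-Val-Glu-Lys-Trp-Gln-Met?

7

Only Cys (C) and Met (M) have a sulfur atom in the side chain.
Matching residues: Met1, Met5, Met10, Met17, Cys20, Cys24, Met34.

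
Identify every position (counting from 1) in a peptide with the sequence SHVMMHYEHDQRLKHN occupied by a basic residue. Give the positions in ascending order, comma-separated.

2, 6, 9, 12, 14, 15

Lysine (K), arginine (R), and histidine (H) have basic, nitrogen-containing side chains.
Matching residues: H2, H6, H9, R12, K14, H15.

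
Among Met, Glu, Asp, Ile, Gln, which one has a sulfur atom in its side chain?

Cysteine (C, thiol) and methionine (M, thioether) are the two sulfur-containing amino acids.
Of the listed options, only Met belongs to this group.

Met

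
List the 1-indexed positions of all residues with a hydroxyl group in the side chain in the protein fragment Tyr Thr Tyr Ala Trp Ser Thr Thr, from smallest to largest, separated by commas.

1, 2, 3, 6, 7, 8

The –OH-bearing residues are Ser, Thr (aliphatic alcohols), and Tyr (phenol).
Matching residues: Tyr1, Thr2, Tyr3, Ser6, Thr7, Thr8.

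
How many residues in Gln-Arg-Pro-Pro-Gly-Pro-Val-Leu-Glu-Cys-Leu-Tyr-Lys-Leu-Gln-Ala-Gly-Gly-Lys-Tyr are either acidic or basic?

4

Acidic: D, E. Basic: H, K, R.
Acidic residues here: Glu9 (1).
Basic residues here: Arg2, Lys13, Lys19 (3).
The two groups share no amino acid, so total = 1 + 3 = 4.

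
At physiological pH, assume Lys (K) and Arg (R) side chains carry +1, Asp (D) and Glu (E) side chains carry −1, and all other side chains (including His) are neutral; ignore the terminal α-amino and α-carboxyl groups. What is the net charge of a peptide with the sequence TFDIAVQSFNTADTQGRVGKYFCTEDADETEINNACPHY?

-5

Positive (K, R): R17, K20 → +2.
Negative (D, E): D3, D13, E25, D26, D28, E29, E31 → −7.
Net charge = (+2) + (−7) = −5.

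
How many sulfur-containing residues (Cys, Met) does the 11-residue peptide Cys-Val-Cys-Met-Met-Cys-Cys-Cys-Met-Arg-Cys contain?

Matching residues: Cys1, Cys3, Met4, Met5, Cys6, Cys7, Cys8, Met9, Cys11.

9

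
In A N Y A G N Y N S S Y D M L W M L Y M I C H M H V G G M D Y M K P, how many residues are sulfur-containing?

Only Cys (C) and Met (M) have a sulfur atom in the side chain.
Matching residues: M13, M16, M19, C21, M23, M28, M31.

7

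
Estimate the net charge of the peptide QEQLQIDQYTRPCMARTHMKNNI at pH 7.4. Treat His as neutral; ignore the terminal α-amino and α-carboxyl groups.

The side chains ionized at physiological pH are Lys/Arg (+1) and Asp/Glu (−1); with His treated as neutral, nothing else contributes.
Positive (K, R): R11, R16, K20 → +3.
Negative (D, E): E2, D7 → −2.
Net charge = (+3) + (−2) = +1.

+1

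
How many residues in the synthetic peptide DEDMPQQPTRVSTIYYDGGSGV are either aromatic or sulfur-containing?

3

Aromatic: F, W, Y. Sulfur-containing: C, M.
Aromatic residues here: Y15, Y16 (2).
Sulfur-containing residues here: M4 (1).
The two groups share no amino acid, so total = 2 + 1 = 3.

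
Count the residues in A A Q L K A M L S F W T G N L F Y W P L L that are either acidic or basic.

Acidic: D, E. Basic: H, K, R.
Acidic residues here: none (0).
Basic residues here: K5 (1).
The two groups share no amino acid, so total = 0 + 1 = 1.

1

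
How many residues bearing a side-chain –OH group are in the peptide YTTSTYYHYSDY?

S, T, and Y are the three residues with a side-chain hydroxyl.
Matching residues: Y1, T2, T3, S4, T5, Y6, Y7, Y9, S10, Y12.

10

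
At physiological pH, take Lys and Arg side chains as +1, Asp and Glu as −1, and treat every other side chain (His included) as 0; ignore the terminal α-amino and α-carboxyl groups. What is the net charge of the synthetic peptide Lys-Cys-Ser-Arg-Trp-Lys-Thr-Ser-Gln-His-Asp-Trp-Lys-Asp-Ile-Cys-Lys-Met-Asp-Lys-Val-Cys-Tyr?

Positive (K, R): Lys1, Arg4, Lys6, Lys13, Lys17, Lys20 → +6.
Negative (D, E): Asp11, Asp14, Asp19 → −3.
Net charge = (+6) + (−3) = +3.

+3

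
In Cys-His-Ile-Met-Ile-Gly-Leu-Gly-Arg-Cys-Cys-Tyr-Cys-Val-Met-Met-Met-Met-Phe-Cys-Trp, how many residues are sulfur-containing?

Cysteine (C, thiol) and methionine (M, thioether) are the two sulfur-containing amino acids.
Matching residues: Cys1, Met4, Cys10, Cys11, Cys13, Met15, Met16, Met17, Met18, Cys20.

10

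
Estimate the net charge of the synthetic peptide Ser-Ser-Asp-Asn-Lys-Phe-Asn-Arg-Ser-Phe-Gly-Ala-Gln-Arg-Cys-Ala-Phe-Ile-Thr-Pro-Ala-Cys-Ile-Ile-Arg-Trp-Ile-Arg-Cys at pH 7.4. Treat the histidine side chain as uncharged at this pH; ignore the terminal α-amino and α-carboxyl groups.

The side chains ionized at physiological pH are Lys/Arg (+1) and Asp/Glu (−1); with His treated as neutral, nothing else contributes.
Positive (K, R): Lys5, Arg8, Arg14, Arg25, Arg28 → +5.
Negative (D, E): Asp3 → −1.
Net charge = (+5) + (−1) = +4.

+4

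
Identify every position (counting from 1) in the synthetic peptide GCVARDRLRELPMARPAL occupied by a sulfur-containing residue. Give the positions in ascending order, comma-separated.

2, 13

The sulfur-bearing residues are cysteine (–SH) and methionine (–S–CH₃).
Matching residues: C2, M13.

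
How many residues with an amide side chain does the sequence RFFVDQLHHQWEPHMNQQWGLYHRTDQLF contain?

6

Asparagine (N) and glutamine (Q) have uncharged amide side chains.
Matching residues: Q6, Q10, N16, Q17, Q18, Q27.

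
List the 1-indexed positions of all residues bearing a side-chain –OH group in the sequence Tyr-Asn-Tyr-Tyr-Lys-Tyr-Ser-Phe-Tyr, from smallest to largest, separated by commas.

Serine (S), threonine (T), and tyrosine (Y) each carry a hydroxyl group on the side chain.
Matching residues: Tyr1, Tyr3, Tyr4, Tyr6, Ser7, Tyr9.

1, 3, 4, 6, 7, 9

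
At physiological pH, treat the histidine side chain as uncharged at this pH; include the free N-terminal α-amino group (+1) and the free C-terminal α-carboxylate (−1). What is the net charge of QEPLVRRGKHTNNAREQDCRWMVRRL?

At pH ~7.4 the Lys and Arg side chains are protonated (+1), the Asp and Glu side chains are deprotonated (−1), and with His taken as neutral all other side chains carry no charge.
Positive (K, R): R6, R7, K9, R15, R20, R24, R25 → +7.
Negative (D, E): E2, E16, D18 → −3.
The N-terminus (+1) and C-terminus (−1) cancel.
Net charge = (+7) + (−3) = +4.

+4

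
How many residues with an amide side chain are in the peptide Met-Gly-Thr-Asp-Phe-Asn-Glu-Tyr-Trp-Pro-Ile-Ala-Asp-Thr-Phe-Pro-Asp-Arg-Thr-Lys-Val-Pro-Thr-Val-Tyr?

1

Only N (asparagine) and Q (glutamine) carry a side-chain carboxamide.
Matching residues: Asn6.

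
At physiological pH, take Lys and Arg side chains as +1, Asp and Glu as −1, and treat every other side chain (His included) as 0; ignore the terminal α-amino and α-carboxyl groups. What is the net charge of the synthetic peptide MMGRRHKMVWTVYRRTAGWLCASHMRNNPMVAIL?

Positive (K, R): R4, R5, K7, R14, R15, R26 → +6.
Negative (D, E): none → −0.
Net charge = (+6) + (−0) = +6.

+6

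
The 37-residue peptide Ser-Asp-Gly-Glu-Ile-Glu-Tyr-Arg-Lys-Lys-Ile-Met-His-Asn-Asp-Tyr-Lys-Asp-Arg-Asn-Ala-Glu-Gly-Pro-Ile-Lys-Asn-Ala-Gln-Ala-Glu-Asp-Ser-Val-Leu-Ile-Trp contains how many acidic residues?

8

Aspartate (D) and glutamate (E) have carboxylic-acid side chains and are the acidic amino acids.
Matching residues: Asp2, Glu4, Glu6, Asp15, Asp18, Glu22, Glu31, Asp32.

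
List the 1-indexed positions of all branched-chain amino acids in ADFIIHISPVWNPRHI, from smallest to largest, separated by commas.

The BCAAs are Val, Leu, and Ile — aliphatic side chains with a branch point.
Matching residues: I4, I5, I7, V10, I16.

4, 5, 7, 10, 16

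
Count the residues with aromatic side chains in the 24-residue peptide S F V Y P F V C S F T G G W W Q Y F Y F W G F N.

12

F, W, and Y each carry an aromatic ring on the side chain.
Matching residues: F2, Y4, F6, F10, W14, W15, Y17, F18, Y19, F20, W21, F23.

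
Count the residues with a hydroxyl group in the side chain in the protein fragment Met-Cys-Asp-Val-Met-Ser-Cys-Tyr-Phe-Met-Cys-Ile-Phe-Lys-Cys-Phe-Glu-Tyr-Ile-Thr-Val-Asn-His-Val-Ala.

4

The –OH-bearing residues are Ser, Thr (aliphatic alcohols), and Tyr (phenol).
Matching residues: Ser6, Tyr8, Tyr18, Thr20.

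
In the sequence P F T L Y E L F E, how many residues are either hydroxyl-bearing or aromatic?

Hydroxyl-bearing: S, T, Y. Aromatic: F, W, Y.
Hydroxyl-bearing residues here: T3, Y5 (2).
Aromatic residues here: F2, Y5, F8 (3).
Y is in both groups, so the 1 Y residue must not be double-counted.
Total = 2 + 3 − 1 = 4.

4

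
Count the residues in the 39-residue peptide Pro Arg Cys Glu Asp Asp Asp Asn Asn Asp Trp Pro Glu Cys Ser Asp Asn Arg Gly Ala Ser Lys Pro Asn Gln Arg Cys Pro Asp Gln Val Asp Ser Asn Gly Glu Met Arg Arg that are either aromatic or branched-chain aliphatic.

Aromatic: F, W, Y. Branched-chain aliphatic: I, L, V.
Aromatic residues here: Trp11 (1).
Branched-chain aliphatic residues here: Val31 (1).
The two groups share no amino acid, so total = 1 + 1 = 2.

2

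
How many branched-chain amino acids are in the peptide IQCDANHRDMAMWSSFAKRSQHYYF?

1

Valine (V), leucine (L), and isoleucine (I) are the branched-chain amino acids.
Matching residues: I1.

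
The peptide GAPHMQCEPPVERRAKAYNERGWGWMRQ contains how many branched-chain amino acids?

Valine (V), leucine (L), and isoleucine (I) are the branched-chain amino acids.
Matching residues: V11.

1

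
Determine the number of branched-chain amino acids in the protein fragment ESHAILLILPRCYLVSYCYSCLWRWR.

V, L, and I make up the branched-chain aliphatic group.
Matching residues: I5, L6, L7, I8, L9, L14, V15, L22.

8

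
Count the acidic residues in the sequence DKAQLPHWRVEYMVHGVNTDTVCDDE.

The acidic residues are Asp (D) and Glu (E), whose side chains end in a carboxylate group.
Matching residues: D1, E11, D20, D24, D25, E26.

6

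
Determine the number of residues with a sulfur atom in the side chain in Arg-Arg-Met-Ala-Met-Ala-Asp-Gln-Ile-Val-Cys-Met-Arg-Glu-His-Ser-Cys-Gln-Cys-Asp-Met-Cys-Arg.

Cysteine (C, thiol) and methionine (M, thioether) are the two sulfur-containing amino acids.
Matching residues: Met3, Met5, Cys11, Met12, Cys17, Cys19, Met21, Cys22.

8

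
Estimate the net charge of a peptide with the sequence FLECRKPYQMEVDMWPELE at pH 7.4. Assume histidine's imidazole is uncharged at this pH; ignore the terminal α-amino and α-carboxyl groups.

Near pH 7.4, K and R contribute +1 each, D and E contribute −1 each, and every other side chain (His included, as stated) is uncharged.
Positive (K, R): R5, K6 → +2.
Negative (D, E): E3, E11, D13, E17, E19 → −5.
Net charge = (+2) + (−5) = −3.

-3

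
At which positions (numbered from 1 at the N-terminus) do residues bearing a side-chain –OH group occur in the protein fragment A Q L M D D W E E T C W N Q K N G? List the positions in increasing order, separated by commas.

The –OH-bearing residues are Ser, Thr (aliphatic alcohols), and Tyr (phenol).
Matching residues: T10.

10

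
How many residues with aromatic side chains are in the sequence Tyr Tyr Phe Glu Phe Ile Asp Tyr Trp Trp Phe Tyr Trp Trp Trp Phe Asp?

13

Phenylalanine (F), tryptophan (W), and tyrosine (Y) have aromatic ring side chains.
Matching residues: Tyr1, Tyr2, Phe3, Phe5, Tyr8, Trp9, Trp10, Phe11, Tyr12, Trp13, Trp14, Trp15, Phe16.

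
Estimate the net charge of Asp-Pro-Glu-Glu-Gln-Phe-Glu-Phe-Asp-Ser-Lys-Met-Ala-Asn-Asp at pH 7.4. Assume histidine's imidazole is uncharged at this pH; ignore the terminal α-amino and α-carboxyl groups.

The side chains ionized at physiological pH are Lys/Arg (+1) and Asp/Glu (−1); with His treated as neutral, nothing else contributes.
Positive (K, R): Lys11 → +1.
Negative (D, E): Asp1, Glu3, Glu4, Glu7, Asp9, Asp15 → −6.
Net charge = (+1) + (−6) = −5.

-5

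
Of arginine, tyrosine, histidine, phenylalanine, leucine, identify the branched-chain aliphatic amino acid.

leucine

V, L, and I make up the branched-chain aliphatic group.
Of the listed options, only leucine belongs to this group.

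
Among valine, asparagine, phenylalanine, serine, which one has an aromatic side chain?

phenylalanine

Phenylalanine (F), tryptophan (W), and tyrosine (Y) have aromatic ring side chains.
Of the listed options, only phenylalanine belongs to this group.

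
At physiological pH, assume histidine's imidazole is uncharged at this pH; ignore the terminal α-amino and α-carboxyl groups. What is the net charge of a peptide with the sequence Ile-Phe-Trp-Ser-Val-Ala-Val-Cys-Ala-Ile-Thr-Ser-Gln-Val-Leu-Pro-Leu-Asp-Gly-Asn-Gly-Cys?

-1

Near pH 7.4, K and R contribute +1 each, D and E contribute −1 each, and every other side chain (His included, as stated) is uncharged.
Positive (K, R): none → +0.
Negative (D, E): Asp18 → −1.
Net charge = (+0) + (−1) = −1.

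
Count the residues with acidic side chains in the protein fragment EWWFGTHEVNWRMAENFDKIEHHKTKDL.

Aspartate (D) and glutamate (E) have carboxylic-acid side chains and are the acidic amino acids.
Matching residues: E1, E8, E15, D18, E21, D27.

6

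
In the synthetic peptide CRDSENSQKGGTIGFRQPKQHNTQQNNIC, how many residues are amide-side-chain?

9

The amide-side-chain residues are Asn (N) and Gln (Q).
Matching residues: N6, Q8, Q17, Q20, N22, Q24, Q25, N26, N27.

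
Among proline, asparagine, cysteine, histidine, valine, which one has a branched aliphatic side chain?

Valine (V), leucine (L), and isoleucine (I) are the branched-chain amino acids.
Of the listed options, only valine belongs to this group.

valine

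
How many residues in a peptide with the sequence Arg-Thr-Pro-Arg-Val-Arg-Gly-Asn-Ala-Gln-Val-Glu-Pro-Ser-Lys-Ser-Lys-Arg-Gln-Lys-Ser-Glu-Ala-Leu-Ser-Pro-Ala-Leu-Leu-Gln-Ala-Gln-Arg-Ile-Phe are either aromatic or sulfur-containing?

1

Aromatic: F, W, Y. Sulfur-containing: C, M.
Aromatic residues here: Phe35 (1).
Sulfur-containing residues here: none (0).
The two groups share no amino acid, so total = 1 + 0 = 1.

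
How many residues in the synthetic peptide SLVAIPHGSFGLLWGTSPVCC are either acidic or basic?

Acidic: D, E. Basic: H, K, R.
Acidic residues here: none (0).
Basic residues here: H7 (1).
The two groups share no amino acid, so total = 0 + 1 = 1.

1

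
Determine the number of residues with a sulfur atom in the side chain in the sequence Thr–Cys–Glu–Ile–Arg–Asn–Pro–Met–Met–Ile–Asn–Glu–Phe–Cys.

4

Only Cys (C) and Met (M) have a sulfur atom in the side chain.
Matching residues: Cys2, Met8, Met9, Cys14.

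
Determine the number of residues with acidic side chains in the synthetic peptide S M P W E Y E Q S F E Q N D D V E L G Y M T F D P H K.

The acidic residues are Asp (D) and Glu (E), whose side chains end in a carboxylate group.
Matching residues: E5, E7, E11, D14, D15, E17, D24.

7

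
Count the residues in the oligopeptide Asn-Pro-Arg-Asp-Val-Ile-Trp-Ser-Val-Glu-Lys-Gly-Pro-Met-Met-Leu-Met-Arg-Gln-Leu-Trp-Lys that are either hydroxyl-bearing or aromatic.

3

Hydroxyl-bearing: S, T, Y. Aromatic: F, W, Y.
Hydroxyl-bearing residues here: Ser8 (1).
Aromatic residues here: Trp7, Trp21 (2).
(Y belongs to both groups, but none appear in this sequence.) Total = 1 + 2 = 3.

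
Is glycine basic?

No

The basic amino acids are Lys (K), Arg (R), and His (H).
Glycine is not in this group.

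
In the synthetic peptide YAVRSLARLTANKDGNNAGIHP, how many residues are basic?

K, R, and H are the three residues with basic side chains (ε-amine, guanidinium, and imidazole respectively).
Matching residues: R4, R8, K13, H21.

4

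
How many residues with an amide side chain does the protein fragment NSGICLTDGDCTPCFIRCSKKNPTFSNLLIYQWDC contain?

Asparagine (N) and glutamine (Q) have uncharged amide side chains.
Matching residues: N1, N22, N27, Q32.

4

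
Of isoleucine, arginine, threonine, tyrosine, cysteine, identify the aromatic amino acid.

F, W, and Y each carry an aromatic ring on the side chain.
Of the listed options, only tyrosine belongs to this group.

tyrosine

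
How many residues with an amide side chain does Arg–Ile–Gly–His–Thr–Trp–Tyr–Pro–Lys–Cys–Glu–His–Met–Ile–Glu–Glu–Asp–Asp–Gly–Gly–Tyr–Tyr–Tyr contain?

0

The amide-side-chain residues are Asn (N) and Gln (Q).
None of the 23 residues belong to this group.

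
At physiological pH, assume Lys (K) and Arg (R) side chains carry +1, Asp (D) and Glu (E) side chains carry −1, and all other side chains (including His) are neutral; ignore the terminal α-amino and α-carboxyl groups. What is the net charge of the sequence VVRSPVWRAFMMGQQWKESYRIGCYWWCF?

+3

Positive (K, R): R3, R8, K17, R21 → +4.
Negative (D, E): E18 → −1.
Net charge = (+4) + (−1) = +3.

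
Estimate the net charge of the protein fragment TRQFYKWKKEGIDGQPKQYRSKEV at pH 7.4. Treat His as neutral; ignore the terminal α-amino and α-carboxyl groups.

+4

The side chains ionized at physiological pH are Lys/Arg (+1) and Asp/Glu (−1); with His treated as neutral, nothing else contributes.
Positive (K, R): R2, K6, K8, K9, K17, R20, K22 → +7.
Negative (D, E): E10, D13, E23 → −3.
Net charge = (+7) + (−3) = +4.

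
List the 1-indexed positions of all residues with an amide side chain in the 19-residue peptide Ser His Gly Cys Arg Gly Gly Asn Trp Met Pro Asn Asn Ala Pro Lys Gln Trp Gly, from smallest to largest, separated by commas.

8, 12, 13, 17

The amide-side-chain residues are Asn (N) and Gln (Q).
Matching residues: Asn8, Asn12, Asn13, Gln17.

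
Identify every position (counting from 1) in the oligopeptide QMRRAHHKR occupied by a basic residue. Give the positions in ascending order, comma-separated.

Lysine (K), arginine (R), and histidine (H) have basic, nitrogen-containing side chains.
Matching residues: R3, R4, H6, H7, K8, R9.

3, 4, 6, 7, 8, 9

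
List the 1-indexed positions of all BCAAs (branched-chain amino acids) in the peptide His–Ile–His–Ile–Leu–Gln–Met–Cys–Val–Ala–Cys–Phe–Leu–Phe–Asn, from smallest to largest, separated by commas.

The BCAAs are Val, Leu, and Ile — aliphatic side chains with a branch point.
Matching residues: Ile2, Ile4, Leu5, Val9, Leu13.

2, 4, 5, 9, 13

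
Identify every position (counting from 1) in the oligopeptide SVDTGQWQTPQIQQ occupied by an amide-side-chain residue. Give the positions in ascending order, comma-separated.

Asparagine (N) and glutamine (Q) have uncharged amide side chains.
Matching residues: Q6, Q8, Q11, Q13, Q14.

6, 8, 11, 13, 14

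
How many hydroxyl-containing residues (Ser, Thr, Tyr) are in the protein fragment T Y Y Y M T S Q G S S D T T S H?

Matching residues: T1, Y2, Y3, Y4, T6, S7, S10, S11, T13, T14, S15.

11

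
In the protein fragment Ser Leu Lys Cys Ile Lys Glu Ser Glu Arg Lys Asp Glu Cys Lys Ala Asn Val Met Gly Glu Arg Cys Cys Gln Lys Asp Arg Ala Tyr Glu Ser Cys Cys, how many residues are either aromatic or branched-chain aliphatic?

4

Aromatic: F, W, Y. Branched-chain aliphatic: I, L, V.
Aromatic residues here: Tyr30 (1).
Branched-chain aliphatic residues here: Leu2, Ile5, Val18 (3).
The two groups share no amino acid, so total = 1 + 3 = 4.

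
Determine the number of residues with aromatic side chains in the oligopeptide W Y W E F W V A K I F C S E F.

Phenylalanine (F), tryptophan (W), and tyrosine (Y) have aromatic ring side chains.
Matching residues: W1, Y2, W3, F5, W6, F11, F15.

7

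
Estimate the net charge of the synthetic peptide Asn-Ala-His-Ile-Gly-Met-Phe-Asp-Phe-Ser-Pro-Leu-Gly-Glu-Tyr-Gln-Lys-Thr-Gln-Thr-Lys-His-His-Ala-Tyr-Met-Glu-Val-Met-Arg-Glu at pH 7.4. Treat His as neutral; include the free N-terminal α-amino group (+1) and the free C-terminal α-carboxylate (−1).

-1

Near pH 7.4, K and R contribute +1 each, D and E contribute −1 each, and every other side chain (His included, as stated) is uncharged.
Positive (K, R): Lys17, Lys21, Arg30 → +3.
Negative (D, E): Asp8, Glu14, Glu27, Glu31 → −4.
The N-terminus (+1) and C-terminus (−1) cancel.
Net charge = (+3) + (−4) = −1.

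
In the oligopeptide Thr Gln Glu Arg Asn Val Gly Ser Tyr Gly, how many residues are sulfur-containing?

Only Cys (C) and Met (M) have a sulfur atom in the side chain.
None of the 10 residues belong to this group.

0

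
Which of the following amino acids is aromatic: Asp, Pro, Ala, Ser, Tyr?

Tyr

F, W, and Y each carry an aromatic ring on the side chain.
Of the listed options, only Tyr belongs to this group.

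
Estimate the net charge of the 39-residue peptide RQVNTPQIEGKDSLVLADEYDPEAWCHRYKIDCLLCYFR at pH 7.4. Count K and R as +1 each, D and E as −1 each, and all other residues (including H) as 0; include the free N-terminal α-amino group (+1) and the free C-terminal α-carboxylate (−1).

Positive (K, R): R1, K11, R28, K30, R39 → +5.
Negative (D, E): E9, D12, D18, E19, D21, E23, D32 → −7.
The N-terminus (+1) and C-terminus (−1) cancel.
Net charge = (+5) + (−7) = −2.

-2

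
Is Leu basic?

Lysine (K), arginine (R), and histidine (H) have basic, nitrogen-containing side chains.
Leucine is not in this group.

No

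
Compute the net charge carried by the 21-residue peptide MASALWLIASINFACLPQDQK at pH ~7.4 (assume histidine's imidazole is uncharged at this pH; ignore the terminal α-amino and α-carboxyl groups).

0

The side chains ionized at physiological pH are Lys/Arg (+1) and Asp/Glu (−1); with His treated as neutral, nothing else contributes.
Positive (K, R): K21 → +1.
Negative (D, E): D19 → −1.
Net charge = (+1) + (−1) = 0.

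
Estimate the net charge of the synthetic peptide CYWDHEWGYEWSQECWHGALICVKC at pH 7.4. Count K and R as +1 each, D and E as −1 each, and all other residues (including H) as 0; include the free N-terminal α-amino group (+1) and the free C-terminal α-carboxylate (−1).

Positive (K, R): K24 → +1.
Negative (D, E): D4, E6, E10, E14 → −4.
The N-terminus (+1) and C-terminus (−1) cancel.
Net charge = (+1) + (−4) = −3.

-3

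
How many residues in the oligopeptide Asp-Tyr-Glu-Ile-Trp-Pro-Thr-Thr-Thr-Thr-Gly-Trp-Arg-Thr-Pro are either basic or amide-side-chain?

1

Basic: H, K, R. Amide-side-chain: N, Q.
Basic residues here: Arg13 (1).
Amide-side-chain residues here: none (0).
The two groups share no amino acid, so total = 1 + 0 = 1.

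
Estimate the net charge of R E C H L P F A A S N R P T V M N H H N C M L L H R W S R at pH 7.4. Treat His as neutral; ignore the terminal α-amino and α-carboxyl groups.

+3

At pH ~7.4 the Lys and Arg side chains are protonated (+1), the Asp and Glu side chains are deprotonated (−1), and with His taken as neutral all other side chains carry no charge.
Positive (K, R): R1, R12, R26, R29 → +4.
Negative (D, E): E2 → −1.
Net charge = (+4) + (−1) = +3.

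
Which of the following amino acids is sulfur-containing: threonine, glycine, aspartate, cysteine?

cysteine

The sulfur-bearing residues are cysteine (–SH) and methionine (–S–CH₃).
Of the listed options, only cysteine belongs to this group.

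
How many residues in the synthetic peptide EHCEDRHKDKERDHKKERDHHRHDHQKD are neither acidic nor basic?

Acidic: D, E. Basic: K, R, H. All other residues are neither.
Matching residues: C3, Q26.

2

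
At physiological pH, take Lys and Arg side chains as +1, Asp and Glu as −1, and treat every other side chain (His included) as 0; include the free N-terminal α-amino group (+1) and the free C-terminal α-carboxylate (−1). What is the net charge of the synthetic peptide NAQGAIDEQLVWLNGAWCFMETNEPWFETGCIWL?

-5

Positive (K, R): none → +0.
Negative (D, E): D7, E8, E21, E24, E28 → −5.
The N-terminus (+1) and C-terminus (−1) cancel.
Net charge = (+0) + (−5) = −5.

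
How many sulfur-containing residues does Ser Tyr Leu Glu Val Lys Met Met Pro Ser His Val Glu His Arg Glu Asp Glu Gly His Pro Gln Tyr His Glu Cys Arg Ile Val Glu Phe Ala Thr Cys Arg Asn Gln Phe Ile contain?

Cysteine (C, thiol) and methionine (M, thioether) are the two sulfur-containing amino acids.
Matching residues: Met7, Met8, Cys26, Cys34.

4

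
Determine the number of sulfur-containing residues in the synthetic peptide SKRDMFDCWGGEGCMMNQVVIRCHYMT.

Cysteine (C, thiol) and methionine (M, thioether) are the two sulfur-containing amino acids.
Matching residues: M5, C8, C14, M15, M16, C23, M26.

7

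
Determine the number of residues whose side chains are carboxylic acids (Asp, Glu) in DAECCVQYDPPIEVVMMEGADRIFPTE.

Matching residues: D1, E3, D9, E13, E18, D21, E27.

7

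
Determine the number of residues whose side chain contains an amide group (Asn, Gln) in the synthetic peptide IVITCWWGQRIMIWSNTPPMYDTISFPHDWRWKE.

Matching residues: Q9, N16.

2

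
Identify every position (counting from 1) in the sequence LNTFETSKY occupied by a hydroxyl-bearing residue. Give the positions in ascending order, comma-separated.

3, 6, 7, 9

S, T, and Y are the three residues with a side-chain hydroxyl.
Matching residues: T3, T6, S7, Y9.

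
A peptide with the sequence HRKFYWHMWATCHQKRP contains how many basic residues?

7

The basic amino acids are Lys (K), Arg (R), and His (H).
Matching residues: H1, R2, K3, H7, H13, K15, R16.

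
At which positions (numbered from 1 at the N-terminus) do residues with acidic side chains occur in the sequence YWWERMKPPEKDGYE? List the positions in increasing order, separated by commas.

The acidic residues are Asp (D) and Glu (E), whose side chains end in a carboxylate group.
Matching residues: E4, E10, D12, E15.

4, 10, 12, 15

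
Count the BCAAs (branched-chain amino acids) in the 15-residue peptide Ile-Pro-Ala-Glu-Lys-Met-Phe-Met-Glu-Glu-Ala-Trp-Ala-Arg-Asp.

Valine (V), leucine (L), and isoleucine (I) are the branched-chain amino acids.
Matching residues: Ile1.

1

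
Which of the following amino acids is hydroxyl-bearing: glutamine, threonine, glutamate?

Serine (S), threonine (T), and tyrosine (Y) each carry a hydroxyl group on the side chain.
Of the listed options, only threonine belongs to this group.

threonine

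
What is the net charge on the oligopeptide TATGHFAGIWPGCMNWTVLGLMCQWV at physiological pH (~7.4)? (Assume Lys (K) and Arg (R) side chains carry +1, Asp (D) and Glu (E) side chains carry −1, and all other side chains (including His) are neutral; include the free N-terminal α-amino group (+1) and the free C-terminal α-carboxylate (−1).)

Positive (K, R): none → +0.
Negative (D, E): none → −0.
The N-terminus (+1) and C-terminus (−1) cancel.
Net charge = (+0) + (−0) = 0.

0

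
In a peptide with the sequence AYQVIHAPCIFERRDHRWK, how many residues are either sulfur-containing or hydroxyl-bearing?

2

Sulfur-containing: C, M. Hydroxyl-bearing: S, T, Y.
Sulfur-containing residues here: C9 (1).
Hydroxyl-bearing residues here: Y2 (1).
The two groups share no amino acid, so total = 1 + 1 = 2.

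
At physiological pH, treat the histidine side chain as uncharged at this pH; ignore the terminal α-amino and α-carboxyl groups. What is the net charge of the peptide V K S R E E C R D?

0

The side chains ionized at physiological pH are Lys/Arg (+1) and Asp/Glu (−1); with His treated as neutral, nothing else contributes.
Positive (K, R): K2, R4, R8 → +3.
Negative (D, E): E5, E6, D9 → −3.
Net charge = (+3) + (−3) = 0.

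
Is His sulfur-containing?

Cysteine (C, thiol) and methionine (M, thioether) are the two sulfur-containing amino acids.
Histidine is not in this group.

No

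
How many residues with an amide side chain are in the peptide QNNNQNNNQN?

The amide-side-chain residues are Asn (N) and Gln (Q).
Matching residues: Q1, N2, N3, N4, Q5, N6, N7, N8, Q9, N10.

10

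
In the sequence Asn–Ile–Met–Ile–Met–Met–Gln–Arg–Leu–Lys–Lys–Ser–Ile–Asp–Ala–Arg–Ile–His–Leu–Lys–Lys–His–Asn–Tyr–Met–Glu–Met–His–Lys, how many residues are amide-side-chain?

The amide-side-chain residues are Asn (N) and Gln (Q).
Matching residues: Asn1, Gln7, Asn23.

3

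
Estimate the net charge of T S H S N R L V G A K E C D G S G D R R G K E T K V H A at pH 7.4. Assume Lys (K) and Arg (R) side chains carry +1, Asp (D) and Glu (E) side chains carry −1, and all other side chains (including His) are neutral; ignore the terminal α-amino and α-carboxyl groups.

+2

Positive (K, R): R6, K11, R19, R20, K22, K25 → +6.
Negative (D, E): E12, D14, D18, E23 → −4.
Net charge = (+6) + (−4) = +2.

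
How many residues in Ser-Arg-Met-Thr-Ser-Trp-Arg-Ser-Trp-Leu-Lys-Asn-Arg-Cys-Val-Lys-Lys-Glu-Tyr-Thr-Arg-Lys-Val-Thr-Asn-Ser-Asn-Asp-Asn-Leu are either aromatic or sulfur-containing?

Aromatic: F, W, Y. Sulfur-containing: C, M.
Aromatic residues here: Trp6, Trp9, Tyr19 (3).
Sulfur-containing residues here: Met3, Cys14 (2).
The two groups share no amino acid, so total = 3 + 2 = 5.

5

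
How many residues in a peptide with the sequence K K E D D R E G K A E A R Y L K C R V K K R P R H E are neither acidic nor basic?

Acidic: D, E. Basic: K, R, H. All other residues are neither.
Matching residues: G8, A10, A12, Y14, L15, C17, V19, P23.

8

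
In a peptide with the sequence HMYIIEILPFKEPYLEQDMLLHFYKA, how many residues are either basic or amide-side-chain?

Basic: H, K, R. Amide-side-chain: N, Q.
Basic residues here: H1, K11, H22, K25 (4).
Amide-side-chain residues here: Q17 (1).
The two groups share no amino acid, so total = 4 + 1 = 5.

5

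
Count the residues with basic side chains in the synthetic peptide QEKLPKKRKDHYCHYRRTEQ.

9

The basic amino acids are Lys (K), Arg (R), and His (H).
Matching residues: K3, K6, K7, R8, K9, H11, H14, R16, R17.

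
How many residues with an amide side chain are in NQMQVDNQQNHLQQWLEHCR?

Only N (asparagine) and Q (glutamine) carry a side-chain carboxamide.
Matching residues: N1, Q2, Q4, N7, Q8, Q9, N10, Q13, Q14.

9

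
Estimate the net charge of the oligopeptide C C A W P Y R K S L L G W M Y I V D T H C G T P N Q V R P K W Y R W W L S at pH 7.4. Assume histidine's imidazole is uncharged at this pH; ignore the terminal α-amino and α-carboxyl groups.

At pH ~7.4 the Lys and Arg side chains are protonated (+1), the Asp and Glu side chains are deprotonated (−1), and with His taken as neutral all other side chains carry no charge.
Positive (K, R): R7, K8, R28, K30, R33 → +5.
Negative (D, E): D18 → −1.
Net charge = (+5) + (−1) = +4.

+4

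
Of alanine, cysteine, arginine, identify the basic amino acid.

The basic amino acids are Lys (K), Arg (R), and His (H).
Of the listed options, only arginine belongs to this group.

arginine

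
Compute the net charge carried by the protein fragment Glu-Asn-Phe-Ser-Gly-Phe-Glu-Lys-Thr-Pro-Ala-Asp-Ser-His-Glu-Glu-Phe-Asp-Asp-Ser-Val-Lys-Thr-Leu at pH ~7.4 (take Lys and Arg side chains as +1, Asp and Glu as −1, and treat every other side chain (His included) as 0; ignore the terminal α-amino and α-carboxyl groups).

Positive (K, R): Lys8, Lys22 → +2.
Negative (D, E): Glu1, Glu7, Asp12, Glu15, Glu16, Asp18, Asp19 → −7.
Net charge = (+2) + (−7) = −5.

-5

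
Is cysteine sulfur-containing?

Yes

The sulfur-bearing residues are cysteine (–SH) and methionine (–S–CH₃).
Cysteine is in this group.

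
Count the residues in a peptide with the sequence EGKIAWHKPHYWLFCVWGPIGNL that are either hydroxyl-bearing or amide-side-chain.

Hydroxyl-bearing: S, T, Y. Amide-side-chain: N, Q.
Hydroxyl-bearing residues here: Y11 (1).
Amide-side-chain residues here: N22 (1).
The two groups share no amino acid, so total = 1 + 1 = 2.

2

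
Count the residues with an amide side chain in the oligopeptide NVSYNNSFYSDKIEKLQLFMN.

Asparagine (N) and glutamine (Q) have uncharged amide side chains.
Matching residues: N1, N5, N6, Q17, N21.

5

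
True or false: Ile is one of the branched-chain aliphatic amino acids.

True

V, L, and I make up the branched-chain aliphatic group.
Isoleucine is in this group.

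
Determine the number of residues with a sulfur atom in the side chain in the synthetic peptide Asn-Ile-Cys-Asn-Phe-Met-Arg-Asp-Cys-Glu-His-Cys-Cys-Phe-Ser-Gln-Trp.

Only Cys (C) and Met (M) have a sulfur atom in the side chain.
Matching residues: Cys3, Met6, Cys9, Cys12, Cys13.

5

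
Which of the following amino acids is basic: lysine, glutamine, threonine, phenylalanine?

lysine

K, R, and H are the three residues with basic side chains (ε-amine, guanidinium, and imidazole respectively).
Of the listed options, only lysine belongs to this group.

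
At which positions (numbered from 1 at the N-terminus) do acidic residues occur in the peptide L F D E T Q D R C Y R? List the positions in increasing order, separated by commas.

3, 4, 7

The acidic residues are Asp (D) and Glu (E), whose side chains end in a carboxylate group.
Matching residues: D3, E4, D7.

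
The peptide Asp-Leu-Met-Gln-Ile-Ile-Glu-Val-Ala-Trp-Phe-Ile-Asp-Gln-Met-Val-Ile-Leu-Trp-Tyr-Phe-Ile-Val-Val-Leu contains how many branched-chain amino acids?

The BCAAs are Val, Leu, and Ile — aliphatic side chains with a branch point.
Matching residues: Leu2, Ile5, Ile6, Val8, Ile12, Val16, Ile17, Leu18, Ile22, Val23, Val24, Leu25.

12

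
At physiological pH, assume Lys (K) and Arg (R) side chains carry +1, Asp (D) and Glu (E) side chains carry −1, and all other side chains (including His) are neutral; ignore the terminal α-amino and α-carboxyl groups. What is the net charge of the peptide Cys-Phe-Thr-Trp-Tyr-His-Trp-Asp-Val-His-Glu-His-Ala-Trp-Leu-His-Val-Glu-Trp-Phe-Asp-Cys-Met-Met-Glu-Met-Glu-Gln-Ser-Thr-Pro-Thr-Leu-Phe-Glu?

Positive (K, R): none → +0.
Negative (D, E): Asp8, Glu11, Glu18, Asp21, Glu25, Glu27, Glu35 → −7.
Net charge = (+0) + (−7) = −7.

-7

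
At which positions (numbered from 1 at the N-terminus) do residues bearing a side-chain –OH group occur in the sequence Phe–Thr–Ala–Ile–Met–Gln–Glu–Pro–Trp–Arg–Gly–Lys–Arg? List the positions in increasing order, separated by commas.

2

Serine (S), threonine (T), and tyrosine (Y) each carry a hydroxyl group on the side chain.
Matching residues: Thr2.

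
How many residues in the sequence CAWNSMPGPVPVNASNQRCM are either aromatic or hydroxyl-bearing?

Aromatic: F, W, Y. Hydroxyl-bearing: S, T, Y.
Aromatic residues here: W3 (1).
Hydroxyl-bearing residues here: S5, S15 (2).
(Y belongs to both groups, but none appear in this sequence.) Total = 1 + 2 = 3.

3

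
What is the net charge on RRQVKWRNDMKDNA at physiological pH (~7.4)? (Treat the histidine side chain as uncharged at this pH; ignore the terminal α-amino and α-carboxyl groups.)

The side chains ionized at physiological pH are Lys/Arg (+1) and Asp/Glu (−1); with His treated as neutral, nothing else contributes.
Positive (K, R): R1, R2, K5, R7, K11 → +5.
Negative (D, E): D9, D12 → −2.
Net charge = (+5) + (−2) = +3.

+3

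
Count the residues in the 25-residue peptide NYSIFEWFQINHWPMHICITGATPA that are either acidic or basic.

Acidic: D, E. Basic: H, K, R.
Acidic residues here: E6 (1).
Basic residues here: H12, H16 (2).
The two groups share no amino acid, so total = 1 + 2 = 3.

3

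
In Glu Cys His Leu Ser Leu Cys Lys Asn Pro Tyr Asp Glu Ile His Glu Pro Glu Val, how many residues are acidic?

5

The acidic residues are Asp (D) and Glu (E), whose side chains end in a carboxylate group.
Matching residues: Glu1, Asp12, Glu13, Glu16, Glu18.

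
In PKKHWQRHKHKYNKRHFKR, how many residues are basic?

The basic amino acids are Lys (K), Arg (R), and His (H).
Matching residues: K2, K3, H4, R7, H8, K9, H10, K11, K14, R15, H16, K18, R19.

13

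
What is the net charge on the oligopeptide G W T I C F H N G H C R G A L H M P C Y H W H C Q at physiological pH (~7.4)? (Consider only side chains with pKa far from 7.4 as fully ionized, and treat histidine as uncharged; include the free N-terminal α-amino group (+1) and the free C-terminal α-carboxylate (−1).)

At pH ~7.4 the Lys and Arg side chains are protonated (+1), the Asp and Glu side chains are deprotonated (−1), and with His taken as neutral all other side chains carry no charge.
Positive (K, R): R12 → +1.
Negative (D, E): none → −0.
The N-terminus (+1) and C-terminus (−1) cancel.
Net charge = (+1) + (−0) = +1.

+1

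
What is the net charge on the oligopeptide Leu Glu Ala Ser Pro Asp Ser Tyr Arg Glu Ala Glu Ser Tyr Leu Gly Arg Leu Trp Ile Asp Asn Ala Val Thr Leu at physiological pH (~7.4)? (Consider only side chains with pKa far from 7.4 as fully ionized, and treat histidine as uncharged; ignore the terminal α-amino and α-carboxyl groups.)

-3

The side chains ionized at physiological pH are Lys/Arg (+1) and Asp/Glu (−1); with His treated as neutral, nothing else contributes.
Positive (K, R): Arg9, Arg17 → +2.
Negative (D, E): Glu2, Asp6, Glu10, Glu12, Asp21 → −5.
Net charge = (+2) + (−5) = −3.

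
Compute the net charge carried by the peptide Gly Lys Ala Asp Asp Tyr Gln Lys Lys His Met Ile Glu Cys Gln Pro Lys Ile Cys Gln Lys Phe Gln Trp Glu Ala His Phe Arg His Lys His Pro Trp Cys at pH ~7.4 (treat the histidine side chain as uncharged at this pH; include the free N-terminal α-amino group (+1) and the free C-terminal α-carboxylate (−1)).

Near pH 7.4, K and R contribute +1 each, D and E contribute −1 each, and every other side chain (His included, as stated) is uncharged.
Positive (K, R): Lys2, Lys8, Lys9, Lys17, Lys21, Arg29, Lys31 → +7.
Negative (D, E): Asp4, Asp5, Glu13, Glu25 → −4.
The N-terminus (+1) and C-terminus (−1) cancel.
Net charge = (+7) + (−4) = +3.

+3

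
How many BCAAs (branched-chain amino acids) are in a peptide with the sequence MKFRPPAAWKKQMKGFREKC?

The BCAAs are Val, Leu, and Ile — aliphatic side chains with a branch point.
None of the 20 residues belong to this group.

0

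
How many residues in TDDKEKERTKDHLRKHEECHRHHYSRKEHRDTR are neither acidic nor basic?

Acidic: D, E. Basic: K, R, H. All other residues are neither.
Matching residues: T1, T9, L13, C19, Y24, S25, T32.

7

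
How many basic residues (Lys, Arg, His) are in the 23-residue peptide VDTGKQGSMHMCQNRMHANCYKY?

Matching residues: K5, H10, R15, H17, K22.

5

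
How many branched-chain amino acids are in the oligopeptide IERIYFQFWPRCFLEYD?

V, L, and I make up the branched-chain aliphatic group.
Matching residues: I1, I4, L14.

3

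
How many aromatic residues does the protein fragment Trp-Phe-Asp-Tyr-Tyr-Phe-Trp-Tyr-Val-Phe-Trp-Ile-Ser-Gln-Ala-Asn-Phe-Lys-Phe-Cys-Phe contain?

12

The aromatic amino acids are Phe (F, benzyl), Trp (W, indole), and Tyr (Y, phenol).
Matching residues: Trp1, Phe2, Tyr4, Tyr5, Phe6, Trp7, Tyr8, Phe10, Trp11, Phe17, Phe19, Phe21.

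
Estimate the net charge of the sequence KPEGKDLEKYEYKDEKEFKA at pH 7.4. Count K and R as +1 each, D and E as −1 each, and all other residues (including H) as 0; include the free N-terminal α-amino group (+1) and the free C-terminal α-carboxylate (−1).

-1

Positive (K, R): K1, K5, K9, K13, K16, K19 → +6.
Negative (D, E): E3, D6, E8, E11, D14, E15, E17 → −7.
The N-terminus (+1) and C-terminus (−1) cancel.
Net charge = (+6) + (−7) = −1.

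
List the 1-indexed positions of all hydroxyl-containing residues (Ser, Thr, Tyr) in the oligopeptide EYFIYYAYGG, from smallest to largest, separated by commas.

2, 5, 6, 8

Matching residues: Y2, Y5, Y6, Y8.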